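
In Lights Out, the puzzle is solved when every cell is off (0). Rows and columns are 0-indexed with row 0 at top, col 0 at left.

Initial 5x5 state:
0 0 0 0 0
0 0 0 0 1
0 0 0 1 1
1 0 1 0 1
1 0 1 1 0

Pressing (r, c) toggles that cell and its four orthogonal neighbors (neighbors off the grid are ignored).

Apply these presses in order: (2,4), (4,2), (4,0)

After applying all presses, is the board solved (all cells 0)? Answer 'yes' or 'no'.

After press 1 at (2,4):
0 0 0 0 0
0 0 0 0 0
0 0 0 0 0
1 0 1 0 0
1 0 1 1 0

After press 2 at (4,2):
0 0 0 0 0
0 0 0 0 0
0 0 0 0 0
1 0 0 0 0
1 1 0 0 0

After press 3 at (4,0):
0 0 0 0 0
0 0 0 0 0
0 0 0 0 0
0 0 0 0 0
0 0 0 0 0

Lights still on: 0

Answer: yes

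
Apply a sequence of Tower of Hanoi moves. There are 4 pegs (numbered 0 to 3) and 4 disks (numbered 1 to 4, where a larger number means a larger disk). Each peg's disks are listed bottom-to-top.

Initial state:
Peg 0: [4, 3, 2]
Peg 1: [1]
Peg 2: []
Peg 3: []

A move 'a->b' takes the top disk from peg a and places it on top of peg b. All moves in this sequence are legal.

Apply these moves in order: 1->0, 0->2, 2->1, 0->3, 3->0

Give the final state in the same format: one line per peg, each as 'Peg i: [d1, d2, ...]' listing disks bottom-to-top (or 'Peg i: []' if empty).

Answer: Peg 0: [4, 3, 2]
Peg 1: [1]
Peg 2: []
Peg 3: []

Derivation:
After move 1 (1->0):
Peg 0: [4, 3, 2, 1]
Peg 1: []
Peg 2: []
Peg 3: []

After move 2 (0->2):
Peg 0: [4, 3, 2]
Peg 1: []
Peg 2: [1]
Peg 3: []

After move 3 (2->1):
Peg 0: [4, 3, 2]
Peg 1: [1]
Peg 2: []
Peg 3: []

After move 4 (0->3):
Peg 0: [4, 3]
Peg 1: [1]
Peg 2: []
Peg 3: [2]

After move 5 (3->0):
Peg 0: [4, 3, 2]
Peg 1: [1]
Peg 2: []
Peg 3: []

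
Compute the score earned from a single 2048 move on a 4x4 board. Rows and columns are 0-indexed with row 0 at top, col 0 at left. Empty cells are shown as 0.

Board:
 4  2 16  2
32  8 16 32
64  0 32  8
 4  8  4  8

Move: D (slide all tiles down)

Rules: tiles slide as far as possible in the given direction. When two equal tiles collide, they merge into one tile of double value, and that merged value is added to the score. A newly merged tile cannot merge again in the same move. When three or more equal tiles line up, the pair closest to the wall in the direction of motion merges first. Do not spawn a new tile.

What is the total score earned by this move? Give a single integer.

Answer: 64

Derivation:
Slide down:
col 0: [4, 32, 64, 4] -> [4, 32, 64, 4]  score +0 (running 0)
col 1: [2, 8, 0, 8] -> [0, 0, 2, 16]  score +16 (running 16)
col 2: [16, 16, 32, 4] -> [0, 32, 32, 4]  score +32 (running 48)
col 3: [2, 32, 8, 8] -> [0, 2, 32, 16]  score +16 (running 64)
Board after move:
 4  0  0  0
32  0 32  2
64  2 32 32
 4 16  4 16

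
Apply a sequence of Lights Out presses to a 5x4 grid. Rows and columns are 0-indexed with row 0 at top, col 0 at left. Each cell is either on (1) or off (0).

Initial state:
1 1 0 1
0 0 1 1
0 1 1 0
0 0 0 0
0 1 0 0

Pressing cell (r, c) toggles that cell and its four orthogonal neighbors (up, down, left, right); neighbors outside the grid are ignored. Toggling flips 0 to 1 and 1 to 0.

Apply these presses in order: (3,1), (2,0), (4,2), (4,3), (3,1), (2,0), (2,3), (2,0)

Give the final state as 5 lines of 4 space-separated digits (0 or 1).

After press 1 at (3,1):
1 1 0 1
0 0 1 1
0 0 1 0
1 1 1 0
0 0 0 0

After press 2 at (2,0):
1 1 0 1
1 0 1 1
1 1 1 0
0 1 1 0
0 0 0 0

After press 3 at (4,2):
1 1 0 1
1 0 1 1
1 1 1 0
0 1 0 0
0 1 1 1

After press 4 at (4,3):
1 1 0 1
1 0 1 1
1 1 1 0
0 1 0 1
0 1 0 0

After press 5 at (3,1):
1 1 0 1
1 0 1 1
1 0 1 0
1 0 1 1
0 0 0 0

After press 6 at (2,0):
1 1 0 1
0 0 1 1
0 1 1 0
0 0 1 1
0 0 0 0

After press 7 at (2,3):
1 1 0 1
0 0 1 0
0 1 0 1
0 0 1 0
0 0 0 0

After press 8 at (2,0):
1 1 0 1
1 0 1 0
1 0 0 1
1 0 1 0
0 0 0 0

Answer: 1 1 0 1
1 0 1 0
1 0 0 1
1 0 1 0
0 0 0 0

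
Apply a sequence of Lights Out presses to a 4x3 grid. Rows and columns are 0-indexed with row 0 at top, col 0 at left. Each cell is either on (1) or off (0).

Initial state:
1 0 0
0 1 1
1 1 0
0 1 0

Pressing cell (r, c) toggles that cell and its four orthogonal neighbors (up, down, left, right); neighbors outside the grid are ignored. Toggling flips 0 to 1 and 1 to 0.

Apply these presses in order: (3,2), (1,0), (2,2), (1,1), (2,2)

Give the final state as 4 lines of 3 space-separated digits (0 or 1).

Answer: 0 1 0
0 1 0
0 0 1
0 0 1

Derivation:
After press 1 at (3,2):
1 0 0
0 1 1
1 1 1
0 0 1

After press 2 at (1,0):
0 0 0
1 0 1
0 1 1
0 0 1

After press 3 at (2,2):
0 0 0
1 0 0
0 0 0
0 0 0

After press 4 at (1,1):
0 1 0
0 1 1
0 1 0
0 0 0

After press 5 at (2,2):
0 1 0
0 1 0
0 0 1
0 0 1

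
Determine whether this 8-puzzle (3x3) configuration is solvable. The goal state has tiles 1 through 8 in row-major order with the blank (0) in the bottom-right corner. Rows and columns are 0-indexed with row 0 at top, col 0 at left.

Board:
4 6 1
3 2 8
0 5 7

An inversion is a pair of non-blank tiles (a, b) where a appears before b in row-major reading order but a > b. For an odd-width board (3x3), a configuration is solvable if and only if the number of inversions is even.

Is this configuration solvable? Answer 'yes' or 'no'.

Inversions (pairs i<j in row-major order where tile[i] > tile[j] > 0): 10
10 is even, so the puzzle is solvable.

Answer: yes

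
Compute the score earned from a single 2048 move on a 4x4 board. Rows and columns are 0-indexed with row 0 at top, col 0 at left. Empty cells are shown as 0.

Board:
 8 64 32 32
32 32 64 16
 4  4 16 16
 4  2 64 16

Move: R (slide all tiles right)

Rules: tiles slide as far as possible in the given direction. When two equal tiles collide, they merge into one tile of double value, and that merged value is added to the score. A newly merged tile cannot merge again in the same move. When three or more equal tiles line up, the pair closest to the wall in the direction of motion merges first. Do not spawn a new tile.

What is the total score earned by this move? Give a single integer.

Answer: 168

Derivation:
Slide right:
row 0: [8, 64, 32, 32] -> [0, 8, 64, 64]  score +64 (running 64)
row 1: [32, 32, 64, 16] -> [0, 64, 64, 16]  score +64 (running 128)
row 2: [4, 4, 16, 16] -> [0, 0, 8, 32]  score +40 (running 168)
row 3: [4, 2, 64, 16] -> [4, 2, 64, 16]  score +0 (running 168)
Board after move:
 0  8 64 64
 0 64 64 16
 0  0  8 32
 4  2 64 16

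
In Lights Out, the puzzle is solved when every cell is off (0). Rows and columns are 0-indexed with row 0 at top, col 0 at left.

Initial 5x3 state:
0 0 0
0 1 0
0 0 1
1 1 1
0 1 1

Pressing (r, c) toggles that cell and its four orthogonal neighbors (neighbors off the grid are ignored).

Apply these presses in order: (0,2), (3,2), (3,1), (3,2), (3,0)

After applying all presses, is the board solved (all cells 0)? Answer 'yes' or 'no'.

Answer: no

Derivation:
After press 1 at (0,2):
0 1 1
0 1 1
0 0 1
1 1 1
0 1 1

After press 2 at (3,2):
0 1 1
0 1 1
0 0 0
1 0 0
0 1 0

After press 3 at (3,1):
0 1 1
0 1 1
0 1 0
0 1 1
0 0 0

After press 4 at (3,2):
0 1 1
0 1 1
0 1 1
0 0 0
0 0 1

After press 5 at (3,0):
0 1 1
0 1 1
1 1 1
1 1 0
1 0 1

Lights still on: 11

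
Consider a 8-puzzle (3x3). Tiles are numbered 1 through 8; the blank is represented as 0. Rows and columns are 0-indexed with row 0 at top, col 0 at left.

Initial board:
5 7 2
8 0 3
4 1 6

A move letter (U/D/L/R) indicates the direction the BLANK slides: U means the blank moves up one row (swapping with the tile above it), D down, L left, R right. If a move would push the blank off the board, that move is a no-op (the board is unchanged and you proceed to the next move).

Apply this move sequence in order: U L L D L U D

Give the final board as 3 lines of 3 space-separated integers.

Answer: 8 5 2
0 7 3
4 1 6

Derivation:
After move 1 (U):
5 0 2
8 7 3
4 1 6

After move 2 (L):
0 5 2
8 7 3
4 1 6

After move 3 (L):
0 5 2
8 7 3
4 1 6

After move 4 (D):
8 5 2
0 7 3
4 1 6

After move 5 (L):
8 5 2
0 7 3
4 1 6

After move 6 (U):
0 5 2
8 7 3
4 1 6

After move 7 (D):
8 5 2
0 7 3
4 1 6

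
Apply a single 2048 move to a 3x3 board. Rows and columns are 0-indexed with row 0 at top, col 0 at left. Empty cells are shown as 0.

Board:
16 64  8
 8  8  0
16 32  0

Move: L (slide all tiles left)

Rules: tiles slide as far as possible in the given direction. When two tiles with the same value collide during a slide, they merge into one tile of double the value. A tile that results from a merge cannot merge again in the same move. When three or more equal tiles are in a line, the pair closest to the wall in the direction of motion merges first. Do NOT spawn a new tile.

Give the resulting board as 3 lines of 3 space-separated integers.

Slide left:
row 0: [16, 64, 8] -> [16, 64, 8]
row 1: [8, 8, 0] -> [16, 0, 0]
row 2: [16, 32, 0] -> [16, 32, 0]

Answer: 16 64  8
16  0  0
16 32  0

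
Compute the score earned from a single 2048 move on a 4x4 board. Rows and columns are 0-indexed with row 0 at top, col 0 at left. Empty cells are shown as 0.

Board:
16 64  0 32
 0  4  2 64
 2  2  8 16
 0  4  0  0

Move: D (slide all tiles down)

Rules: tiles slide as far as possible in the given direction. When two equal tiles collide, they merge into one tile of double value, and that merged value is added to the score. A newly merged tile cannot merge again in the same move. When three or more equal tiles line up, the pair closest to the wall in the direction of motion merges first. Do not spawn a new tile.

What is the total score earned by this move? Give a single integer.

Answer: 0

Derivation:
Slide down:
col 0: [16, 0, 2, 0] -> [0, 0, 16, 2]  score +0 (running 0)
col 1: [64, 4, 2, 4] -> [64, 4, 2, 4]  score +0 (running 0)
col 2: [0, 2, 8, 0] -> [0, 0, 2, 8]  score +0 (running 0)
col 3: [32, 64, 16, 0] -> [0, 32, 64, 16]  score +0 (running 0)
Board after move:
 0 64  0  0
 0  4  0 32
16  2  2 64
 2  4  8 16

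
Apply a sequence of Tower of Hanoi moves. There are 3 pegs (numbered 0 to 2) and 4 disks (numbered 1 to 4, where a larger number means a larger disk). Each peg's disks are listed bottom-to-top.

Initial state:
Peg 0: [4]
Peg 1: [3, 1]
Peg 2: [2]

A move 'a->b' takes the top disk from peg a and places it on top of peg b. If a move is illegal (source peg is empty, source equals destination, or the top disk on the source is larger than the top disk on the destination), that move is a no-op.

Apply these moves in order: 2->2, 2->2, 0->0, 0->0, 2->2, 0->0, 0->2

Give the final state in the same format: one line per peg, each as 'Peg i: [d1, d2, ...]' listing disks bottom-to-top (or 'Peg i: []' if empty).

Answer: Peg 0: [4]
Peg 1: [3, 1]
Peg 2: [2]

Derivation:
After move 1 (2->2):
Peg 0: [4]
Peg 1: [3, 1]
Peg 2: [2]

After move 2 (2->2):
Peg 0: [4]
Peg 1: [3, 1]
Peg 2: [2]

After move 3 (0->0):
Peg 0: [4]
Peg 1: [3, 1]
Peg 2: [2]

After move 4 (0->0):
Peg 0: [4]
Peg 1: [3, 1]
Peg 2: [2]

After move 5 (2->2):
Peg 0: [4]
Peg 1: [3, 1]
Peg 2: [2]

After move 6 (0->0):
Peg 0: [4]
Peg 1: [3, 1]
Peg 2: [2]

After move 7 (0->2):
Peg 0: [4]
Peg 1: [3, 1]
Peg 2: [2]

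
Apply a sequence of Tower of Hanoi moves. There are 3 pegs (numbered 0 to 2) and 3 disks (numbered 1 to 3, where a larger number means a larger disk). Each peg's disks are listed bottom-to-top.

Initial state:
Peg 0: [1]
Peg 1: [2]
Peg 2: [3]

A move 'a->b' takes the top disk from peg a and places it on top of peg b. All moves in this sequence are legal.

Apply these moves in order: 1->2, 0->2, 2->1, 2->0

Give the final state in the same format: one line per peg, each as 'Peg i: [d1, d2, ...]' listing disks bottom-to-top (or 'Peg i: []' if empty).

After move 1 (1->2):
Peg 0: [1]
Peg 1: []
Peg 2: [3, 2]

After move 2 (0->2):
Peg 0: []
Peg 1: []
Peg 2: [3, 2, 1]

After move 3 (2->1):
Peg 0: []
Peg 1: [1]
Peg 2: [3, 2]

After move 4 (2->0):
Peg 0: [2]
Peg 1: [1]
Peg 2: [3]

Answer: Peg 0: [2]
Peg 1: [1]
Peg 2: [3]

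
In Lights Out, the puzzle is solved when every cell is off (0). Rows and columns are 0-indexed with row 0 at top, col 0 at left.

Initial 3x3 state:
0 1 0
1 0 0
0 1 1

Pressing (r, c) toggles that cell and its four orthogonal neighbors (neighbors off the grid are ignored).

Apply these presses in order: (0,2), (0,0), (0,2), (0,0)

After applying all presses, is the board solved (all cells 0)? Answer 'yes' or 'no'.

After press 1 at (0,2):
0 0 1
1 0 1
0 1 1

After press 2 at (0,0):
1 1 1
0 0 1
0 1 1

After press 3 at (0,2):
1 0 0
0 0 0
0 1 1

After press 4 at (0,0):
0 1 0
1 0 0
0 1 1

Lights still on: 4

Answer: no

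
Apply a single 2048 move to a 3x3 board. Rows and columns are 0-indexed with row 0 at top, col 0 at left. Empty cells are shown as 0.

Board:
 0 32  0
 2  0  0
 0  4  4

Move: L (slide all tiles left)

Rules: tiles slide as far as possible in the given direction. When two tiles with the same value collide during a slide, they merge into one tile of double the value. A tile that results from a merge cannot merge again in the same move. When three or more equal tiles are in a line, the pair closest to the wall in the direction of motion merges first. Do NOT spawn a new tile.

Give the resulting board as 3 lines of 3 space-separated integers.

Slide left:
row 0: [0, 32, 0] -> [32, 0, 0]
row 1: [2, 0, 0] -> [2, 0, 0]
row 2: [0, 4, 4] -> [8, 0, 0]

Answer: 32  0  0
 2  0  0
 8  0  0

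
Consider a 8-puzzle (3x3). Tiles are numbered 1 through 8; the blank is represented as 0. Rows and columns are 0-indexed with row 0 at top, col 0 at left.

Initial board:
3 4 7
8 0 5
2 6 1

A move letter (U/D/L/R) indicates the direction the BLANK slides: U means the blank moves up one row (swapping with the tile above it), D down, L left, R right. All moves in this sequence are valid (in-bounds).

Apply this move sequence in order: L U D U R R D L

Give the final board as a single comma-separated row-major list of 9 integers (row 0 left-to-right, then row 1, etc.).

Answer: 4, 7, 5, 3, 0, 8, 2, 6, 1

Derivation:
After move 1 (L):
3 4 7
0 8 5
2 6 1

After move 2 (U):
0 4 7
3 8 5
2 6 1

After move 3 (D):
3 4 7
0 8 5
2 6 1

After move 4 (U):
0 4 7
3 8 5
2 6 1

After move 5 (R):
4 0 7
3 8 5
2 6 1

After move 6 (R):
4 7 0
3 8 5
2 6 1

After move 7 (D):
4 7 5
3 8 0
2 6 1

After move 8 (L):
4 7 5
3 0 8
2 6 1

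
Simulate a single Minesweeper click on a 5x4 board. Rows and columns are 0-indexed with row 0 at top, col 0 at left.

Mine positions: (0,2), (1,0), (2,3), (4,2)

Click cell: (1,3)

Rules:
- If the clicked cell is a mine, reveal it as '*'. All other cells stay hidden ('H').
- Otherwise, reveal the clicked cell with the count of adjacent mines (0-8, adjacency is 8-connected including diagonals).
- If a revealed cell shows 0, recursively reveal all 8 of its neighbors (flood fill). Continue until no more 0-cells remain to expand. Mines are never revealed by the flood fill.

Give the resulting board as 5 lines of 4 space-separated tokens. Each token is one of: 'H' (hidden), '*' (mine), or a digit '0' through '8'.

H H H H
H H H 2
H H H H
H H H H
H H H H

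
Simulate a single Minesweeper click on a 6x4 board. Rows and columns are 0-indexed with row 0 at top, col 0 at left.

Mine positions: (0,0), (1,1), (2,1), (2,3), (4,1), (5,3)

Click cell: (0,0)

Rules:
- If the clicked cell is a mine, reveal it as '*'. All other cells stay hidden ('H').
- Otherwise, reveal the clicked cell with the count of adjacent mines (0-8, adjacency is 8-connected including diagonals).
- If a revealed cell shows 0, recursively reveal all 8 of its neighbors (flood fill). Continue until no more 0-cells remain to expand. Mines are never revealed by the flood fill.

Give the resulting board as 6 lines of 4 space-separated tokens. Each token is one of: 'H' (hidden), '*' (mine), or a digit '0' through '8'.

* H H H
H H H H
H H H H
H H H H
H H H H
H H H H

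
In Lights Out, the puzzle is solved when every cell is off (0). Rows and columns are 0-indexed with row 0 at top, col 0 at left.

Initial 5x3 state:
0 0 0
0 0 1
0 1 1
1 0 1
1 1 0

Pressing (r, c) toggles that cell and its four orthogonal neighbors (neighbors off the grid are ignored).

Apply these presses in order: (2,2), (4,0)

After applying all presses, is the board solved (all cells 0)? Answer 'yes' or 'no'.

Answer: yes

Derivation:
After press 1 at (2,2):
0 0 0
0 0 0
0 0 0
1 0 0
1 1 0

After press 2 at (4,0):
0 0 0
0 0 0
0 0 0
0 0 0
0 0 0

Lights still on: 0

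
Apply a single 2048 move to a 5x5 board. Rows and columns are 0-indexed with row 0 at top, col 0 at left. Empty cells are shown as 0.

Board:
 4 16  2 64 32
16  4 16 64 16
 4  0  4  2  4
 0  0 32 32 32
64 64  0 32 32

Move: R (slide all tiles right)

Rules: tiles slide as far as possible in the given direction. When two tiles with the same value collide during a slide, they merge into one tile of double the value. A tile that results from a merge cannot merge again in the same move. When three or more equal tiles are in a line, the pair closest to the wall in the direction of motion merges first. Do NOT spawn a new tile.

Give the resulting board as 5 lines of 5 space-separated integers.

Slide right:
row 0: [4, 16, 2, 64, 32] -> [4, 16, 2, 64, 32]
row 1: [16, 4, 16, 64, 16] -> [16, 4, 16, 64, 16]
row 2: [4, 0, 4, 2, 4] -> [0, 0, 8, 2, 4]
row 3: [0, 0, 32, 32, 32] -> [0, 0, 0, 32, 64]
row 4: [64, 64, 0, 32, 32] -> [0, 0, 0, 128, 64]

Answer:   4  16   2  64  32
 16   4  16  64  16
  0   0   8   2   4
  0   0   0  32  64
  0   0   0 128  64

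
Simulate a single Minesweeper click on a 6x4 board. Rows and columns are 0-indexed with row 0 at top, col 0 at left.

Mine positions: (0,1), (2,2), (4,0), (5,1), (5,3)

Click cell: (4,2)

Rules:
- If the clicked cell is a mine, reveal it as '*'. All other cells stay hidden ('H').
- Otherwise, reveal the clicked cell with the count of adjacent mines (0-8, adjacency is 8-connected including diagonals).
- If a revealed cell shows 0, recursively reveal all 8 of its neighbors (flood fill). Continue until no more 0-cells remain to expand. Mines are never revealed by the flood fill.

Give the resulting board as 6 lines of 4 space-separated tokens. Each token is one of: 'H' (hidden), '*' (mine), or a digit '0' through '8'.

H H H H
H H H H
H H H H
H H H H
H H 2 H
H H H H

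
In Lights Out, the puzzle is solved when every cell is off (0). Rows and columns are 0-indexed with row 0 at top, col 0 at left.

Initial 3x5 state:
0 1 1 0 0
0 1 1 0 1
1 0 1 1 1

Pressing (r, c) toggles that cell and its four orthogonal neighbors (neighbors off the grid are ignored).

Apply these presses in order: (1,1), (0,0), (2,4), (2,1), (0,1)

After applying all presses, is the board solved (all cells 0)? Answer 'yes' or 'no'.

Answer: yes

Derivation:
After press 1 at (1,1):
0 0 1 0 0
1 0 0 0 1
1 1 1 1 1

After press 2 at (0,0):
1 1 1 0 0
0 0 0 0 1
1 1 1 1 1

After press 3 at (2,4):
1 1 1 0 0
0 0 0 0 0
1 1 1 0 0

After press 4 at (2,1):
1 1 1 0 0
0 1 0 0 0
0 0 0 0 0

After press 5 at (0,1):
0 0 0 0 0
0 0 0 0 0
0 0 0 0 0

Lights still on: 0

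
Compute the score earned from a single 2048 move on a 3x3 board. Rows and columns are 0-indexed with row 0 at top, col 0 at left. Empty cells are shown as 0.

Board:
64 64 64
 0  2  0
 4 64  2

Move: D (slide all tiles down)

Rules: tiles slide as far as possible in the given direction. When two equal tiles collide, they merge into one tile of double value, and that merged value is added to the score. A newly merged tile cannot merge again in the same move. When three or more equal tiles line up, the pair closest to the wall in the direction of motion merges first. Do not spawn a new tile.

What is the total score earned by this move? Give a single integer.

Slide down:
col 0: [64, 0, 4] -> [0, 64, 4]  score +0 (running 0)
col 1: [64, 2, 64] -> [64, 2, 64]  score +0 (running 0)
col 2: [64, 0, 2] -> [0, 64, 2]  score +0 (running 0)
Board after move:
 0 64  0
64  2 64
 4 64  2

Answer: 0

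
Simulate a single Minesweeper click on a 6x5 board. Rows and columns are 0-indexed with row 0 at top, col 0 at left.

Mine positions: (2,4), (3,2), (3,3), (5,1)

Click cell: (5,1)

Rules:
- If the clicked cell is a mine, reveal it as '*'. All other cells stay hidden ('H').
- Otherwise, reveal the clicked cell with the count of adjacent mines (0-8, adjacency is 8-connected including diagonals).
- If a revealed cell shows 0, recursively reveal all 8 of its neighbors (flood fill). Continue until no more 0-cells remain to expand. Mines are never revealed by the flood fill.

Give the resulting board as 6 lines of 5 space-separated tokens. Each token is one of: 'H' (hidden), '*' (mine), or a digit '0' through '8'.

H H H H H
H H H H H
H H H H H
H H H H H
H H H H H
H * H H H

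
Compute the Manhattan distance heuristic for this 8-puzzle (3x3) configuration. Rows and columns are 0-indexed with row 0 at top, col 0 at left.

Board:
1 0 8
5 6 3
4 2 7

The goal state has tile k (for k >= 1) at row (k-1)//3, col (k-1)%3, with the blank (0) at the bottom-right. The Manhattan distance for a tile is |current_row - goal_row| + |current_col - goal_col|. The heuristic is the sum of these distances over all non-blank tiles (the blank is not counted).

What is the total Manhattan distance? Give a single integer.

Answer: 11

Derivation:
Tile 1: (0,0)->(0,0) = 0
Tile 8: (0,2)->(2,1) = 3
Tile 5: (1,0)->(1,1) = 1
Tile 6: (1,1)->(1,2) = 1
Tile 3: (1,2)->(0,2) = 1
Tile 4: (2,0)->(1,0) = 1
Tile 2: (2,1)->(0,1) = 2
Tile 7: (2,2)->(2,0) = 2
Sum: 0 + 3 + 1 + 1 + 1 + 1 + 2 + 2 = 11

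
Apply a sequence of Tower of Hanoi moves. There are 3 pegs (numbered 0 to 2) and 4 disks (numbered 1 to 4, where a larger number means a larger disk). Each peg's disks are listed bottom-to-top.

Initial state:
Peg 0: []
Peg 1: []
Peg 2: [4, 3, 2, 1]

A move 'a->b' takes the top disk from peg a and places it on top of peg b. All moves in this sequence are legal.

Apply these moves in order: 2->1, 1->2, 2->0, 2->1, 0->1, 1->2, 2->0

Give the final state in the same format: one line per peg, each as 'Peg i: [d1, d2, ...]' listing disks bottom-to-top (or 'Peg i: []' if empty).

Answer: Peg 0: [1]
Peg 1: [2]
Peg 2: [4, 3]

Derivation:
After move 1 (2->1):
Peg 0: []
Peg 1: [1]
Peg 2: [4, 3, 2]

After move 2 (1->2):
Peg 0: []
Peg 1: []
Peg 2: [4, 3, 2, 1]

After move 3 (2->0):
Peg 0: [1]
Peg 1: []
Peg 2: [4, 3, 2]

After move 4 (2->1):
Peg 0: [1]
Peg 1: [2]
Peg 2: [4, 3]

After move 5 (0->1):
Peg 0: []
Peg 1: [2, 1]
Peg 2: [4, 3]

After move 6 (1->2):
Peg 0: []
Peg 1: [2]
Peg 2: [4, 3, 1]

After move 7 (2->0):
Peg 0: [1]
Peg 1: [2]
Peg 2: [4, 3]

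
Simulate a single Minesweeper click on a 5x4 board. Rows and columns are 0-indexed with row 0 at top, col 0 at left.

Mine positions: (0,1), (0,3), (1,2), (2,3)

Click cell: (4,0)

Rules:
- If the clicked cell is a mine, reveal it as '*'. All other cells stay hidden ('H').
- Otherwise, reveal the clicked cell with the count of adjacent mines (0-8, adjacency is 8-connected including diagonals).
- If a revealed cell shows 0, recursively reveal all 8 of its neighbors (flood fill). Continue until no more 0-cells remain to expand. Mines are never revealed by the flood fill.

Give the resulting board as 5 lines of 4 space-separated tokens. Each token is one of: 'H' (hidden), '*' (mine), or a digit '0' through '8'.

H H H H
1 2 H H
0 1 2 H
0 0 1 1
0 0 0 0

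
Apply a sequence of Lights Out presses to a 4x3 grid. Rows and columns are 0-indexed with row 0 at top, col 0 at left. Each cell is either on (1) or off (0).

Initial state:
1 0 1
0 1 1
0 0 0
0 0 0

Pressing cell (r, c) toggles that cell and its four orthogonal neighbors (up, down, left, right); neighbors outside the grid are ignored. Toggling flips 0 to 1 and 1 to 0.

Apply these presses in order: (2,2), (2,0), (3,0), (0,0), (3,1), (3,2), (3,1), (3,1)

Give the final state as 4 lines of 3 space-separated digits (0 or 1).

After press 1 at (2,2):
1 0 1
0 1 0
0 1 1
0 0 1

After press 2 at (2,0):
1 0 1
1 1 0
1 0 1
1 0 1

After press 3 at (3,0):
1 0 1
1 1 0
0 0 1
0 1 1

After press 4 at (0,0):
0 1 1
0 1 0
0 0 1
0 1 1

After press 5 at (3,1):
0 1 1
0 1 0
0 1 1
1 0 0

After press 6 at (3,2):
0 1 1
0 1 0
0 1 0
1 1 1

After press 7 at (3,1):
0 1 1
0 1 0
0 0 0
0 0 0

After press 8 at (3,1):
0 1 1
0 1 0
0 1 0
1 1 1

Answer: 0 1 1
0 1 0
0 1 0
1 1 1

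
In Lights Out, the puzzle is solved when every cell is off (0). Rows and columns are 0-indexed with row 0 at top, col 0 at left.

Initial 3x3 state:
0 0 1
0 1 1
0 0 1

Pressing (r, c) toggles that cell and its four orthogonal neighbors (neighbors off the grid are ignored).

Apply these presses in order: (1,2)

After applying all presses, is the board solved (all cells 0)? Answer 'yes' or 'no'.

After press 1 at (1,2):
0 0 0
0 0 0
0 0 0

Lights still on: 0

Answer: yes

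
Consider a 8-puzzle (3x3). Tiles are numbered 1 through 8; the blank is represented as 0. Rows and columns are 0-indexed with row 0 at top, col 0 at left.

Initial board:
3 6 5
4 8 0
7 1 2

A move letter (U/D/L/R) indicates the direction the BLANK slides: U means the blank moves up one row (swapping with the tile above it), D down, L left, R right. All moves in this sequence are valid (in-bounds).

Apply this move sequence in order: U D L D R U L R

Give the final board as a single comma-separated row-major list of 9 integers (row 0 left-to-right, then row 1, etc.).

After move 1 (U):
3 6 0
4 8 5
7 1 2

After move 2 (D):
3 6 5
4 8 0
7 1 2

After move 3 (L):
3 6 5
4 0 8
7 1 2

After move 4 (D):
3 6 5
4 1 8
7 0 2

After move 5 (R):
3 6 5
4 1 8
7 2 0

After move 6 (U):
3 6 5
4 1 0
7 2 8

After move 7 (L):
3 6 5
4 0 1
7 2 8

After move 8 (R):
3 6 5
4 1 0
7 2 8

Answer: 3, 6, 5, 4, 1, 0, 7, 2, 8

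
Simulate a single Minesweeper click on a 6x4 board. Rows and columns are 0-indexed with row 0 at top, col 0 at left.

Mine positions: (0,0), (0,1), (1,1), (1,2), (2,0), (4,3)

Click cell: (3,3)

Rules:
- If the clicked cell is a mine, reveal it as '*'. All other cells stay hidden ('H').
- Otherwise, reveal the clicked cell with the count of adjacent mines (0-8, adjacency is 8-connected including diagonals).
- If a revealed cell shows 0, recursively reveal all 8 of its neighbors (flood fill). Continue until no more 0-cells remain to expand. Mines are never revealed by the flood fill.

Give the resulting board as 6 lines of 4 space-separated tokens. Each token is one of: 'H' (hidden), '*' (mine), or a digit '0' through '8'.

H H H H
H H H H
H H H H
H H H 1
H H H H
H H H H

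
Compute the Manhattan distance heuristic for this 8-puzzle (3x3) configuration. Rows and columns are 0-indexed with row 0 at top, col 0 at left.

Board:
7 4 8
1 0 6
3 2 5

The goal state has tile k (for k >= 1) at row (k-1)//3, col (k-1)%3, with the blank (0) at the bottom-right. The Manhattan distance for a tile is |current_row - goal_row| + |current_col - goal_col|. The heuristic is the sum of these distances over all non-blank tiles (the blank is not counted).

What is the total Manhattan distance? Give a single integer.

Tile 7: at (0,0), goal (2,0), distance |0-2|+|0-0| = 2
Tile 4: at (0,1), goal (1,0), distance |0-1|+|1-0| = 2
Tile 8: at (0,2), goal (2,1), distance |0-2|+|2-1| = 3
Tile 1: at (1,0), goal (0,0), distance |1-0|+|0-0| = 1
Tile 6: at (1,2), goal (1,2), distance |1-1|+|2-2| = 0
Tile 3: at (2,0), goal (0,2), distance |2-0|+|0-2| = 4
Tile 2: at (2,1), goal (0,1), distance |2-0|+|1-1| = 2
Tile 5: at (2,2), goal (1,1), distance |2-1|+|2-1| = 2
Sum: 2 + 2 + 3 + 1 + 0 + 4 + 2 + 2 = 16

Answer: 16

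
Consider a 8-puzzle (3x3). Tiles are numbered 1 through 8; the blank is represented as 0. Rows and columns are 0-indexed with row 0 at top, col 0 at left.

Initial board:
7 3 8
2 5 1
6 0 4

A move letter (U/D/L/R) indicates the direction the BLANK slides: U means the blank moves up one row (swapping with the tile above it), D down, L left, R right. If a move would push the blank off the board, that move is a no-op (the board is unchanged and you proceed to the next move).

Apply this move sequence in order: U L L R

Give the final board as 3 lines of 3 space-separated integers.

After move 1 (U):
7 3 8
2 0 1
6 5 4

After move 2 (L):
7 3 8
0 2 1
6 5 4

After move 3 (L):
7 3 8
0 2 1
6 5 4

After move 4 (R):
7 3 8
2 0 1
6 5 4

Answer: 7 3 8
2 0 1
6 5 4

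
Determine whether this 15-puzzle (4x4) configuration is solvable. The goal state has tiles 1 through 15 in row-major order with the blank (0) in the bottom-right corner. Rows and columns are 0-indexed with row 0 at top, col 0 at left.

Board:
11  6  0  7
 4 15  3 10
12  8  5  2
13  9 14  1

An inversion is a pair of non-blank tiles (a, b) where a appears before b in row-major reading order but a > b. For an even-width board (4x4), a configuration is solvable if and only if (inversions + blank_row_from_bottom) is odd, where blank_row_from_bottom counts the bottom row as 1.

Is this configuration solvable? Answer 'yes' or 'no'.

Answer: yes

Derivation:
Inversions: 55
Blank is in row 0 (0-indexed from top), which is row 4 counting from the bottom (bottom = 1).
55 + 4 = 59, which is odd, so the puzzle is solvable.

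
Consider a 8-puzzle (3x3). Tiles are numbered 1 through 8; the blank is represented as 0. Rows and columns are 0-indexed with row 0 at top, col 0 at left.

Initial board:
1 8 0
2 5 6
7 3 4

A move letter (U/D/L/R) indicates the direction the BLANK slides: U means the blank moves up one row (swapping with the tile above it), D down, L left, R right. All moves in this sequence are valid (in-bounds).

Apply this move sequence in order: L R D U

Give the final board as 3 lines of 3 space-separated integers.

Answer: 1 8 0
2 5 6
7 3 4

Derivation:
After move 1 (L):
1 0 8
2 5 6
7 3 4

After move 2 (R):
1 8 0
2 5 6
7 3 4

After move 3 (D):
1 8 6
2 5 0
7 3 4

After move 4 (U):
1 8 0
2 5 6
7 3 4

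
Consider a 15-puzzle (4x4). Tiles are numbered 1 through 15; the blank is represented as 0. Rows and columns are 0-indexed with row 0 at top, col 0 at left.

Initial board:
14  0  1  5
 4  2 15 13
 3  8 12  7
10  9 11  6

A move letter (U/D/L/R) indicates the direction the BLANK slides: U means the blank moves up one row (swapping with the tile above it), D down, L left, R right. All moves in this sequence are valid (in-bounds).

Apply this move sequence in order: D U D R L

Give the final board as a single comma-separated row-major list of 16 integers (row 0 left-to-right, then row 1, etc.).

Answer: 14, 2, 1, 5, 4, 0, 15, 13, 3, 8, 12, 7, 10, 9, 11, 6

Derivation:
After move 1 (D):
14  2  1  5
 4  0 15 13
 3  8 12  7
10  9 11  6

After move 2 (U):
14  0  1  5
 4  2 15 13
 3  8 12  7
10  9 11  6

After move 3 (D):
14  2  1  5
 4  0 15 13
 3  8 12  7
10  9 11  6

After move 4 (R):
14  2  1  5
 4 15  0 13
 3  8 12  7
10  9 11  6

After move 5 (L):
14  2  1  5
 4  0 15 13
 3  8 12  7
10  9 11  6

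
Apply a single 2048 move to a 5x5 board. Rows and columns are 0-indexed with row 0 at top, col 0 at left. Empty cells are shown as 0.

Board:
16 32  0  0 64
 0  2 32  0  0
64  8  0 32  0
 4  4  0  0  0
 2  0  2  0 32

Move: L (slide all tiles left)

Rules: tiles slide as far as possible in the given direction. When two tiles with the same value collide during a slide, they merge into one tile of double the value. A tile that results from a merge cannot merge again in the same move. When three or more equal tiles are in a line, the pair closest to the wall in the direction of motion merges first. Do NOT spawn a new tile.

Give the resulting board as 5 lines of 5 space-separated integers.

Answer: 16 32 64  0  0
 2 32  0  0  0
64  8 32  0  0
 8  0  0  0  0
 4 32  0  0  0

Derivation:
Slide left:
row 0: [16, 32, 0, 0, 64] -> [16, 32, 64, 0, 0]
row 1: [0, 2, 32, 0, 0] -> [2, 32, 0, 0, 0]
row 2: [64, 8, 0, 32, 0] -> [64, 8, 32, 0, 0]
row 3: [4, 4, 0, 0, 0] -> [8, 0, 0, 0, 0]
row 4: [2, 0, 2, 0, 32] -> [4, 32, 0, 0, 0]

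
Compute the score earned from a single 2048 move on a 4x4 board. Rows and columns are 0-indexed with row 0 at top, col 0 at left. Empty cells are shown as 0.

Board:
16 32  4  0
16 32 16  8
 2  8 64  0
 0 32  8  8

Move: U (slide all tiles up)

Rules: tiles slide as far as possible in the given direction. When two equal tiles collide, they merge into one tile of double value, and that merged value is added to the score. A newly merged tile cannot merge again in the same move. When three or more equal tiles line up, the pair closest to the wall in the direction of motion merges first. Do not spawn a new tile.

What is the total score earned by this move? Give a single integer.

Slide up:
col 0: [16, 16, 2, 0] -> [32, 2, 0, 0]  score +32 (running 32)
col 1: [32, 32, 8, 32] -> [64, 8, 32, 0]  score +64 (running 96)
col 2: [4, 16, 64, 8] -> [4, 16, 64, 8]  score +0 (running 96)
col 3: [0, 8, 0, 8] -> [16, 0, 0, 0]  score +16 (running 112)
Board after move:
32 64  4 16
 2  8 16  0
 0 32 64  0
 0  0  8  0

Answer: 112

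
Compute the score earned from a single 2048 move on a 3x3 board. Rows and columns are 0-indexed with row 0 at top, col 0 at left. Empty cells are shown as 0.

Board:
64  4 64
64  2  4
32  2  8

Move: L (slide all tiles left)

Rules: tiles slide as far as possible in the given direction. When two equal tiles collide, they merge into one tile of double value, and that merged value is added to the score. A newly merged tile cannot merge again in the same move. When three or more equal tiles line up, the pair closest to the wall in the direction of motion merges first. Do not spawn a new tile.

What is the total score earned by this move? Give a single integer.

Answer: 0

Derivation:
Slide left:
row 0: [64, 4, 64] -> [64, 4, 64]  score +0 (running 0)
row 1: [64, 2, 4] -> [64, 2, 4]  score +0 (running 0)
row 2: [32, 2, 8] -> [32, 2, 8]  score +0 (running 0)
Board after move:
64  4 64
64  2  4
32  2  8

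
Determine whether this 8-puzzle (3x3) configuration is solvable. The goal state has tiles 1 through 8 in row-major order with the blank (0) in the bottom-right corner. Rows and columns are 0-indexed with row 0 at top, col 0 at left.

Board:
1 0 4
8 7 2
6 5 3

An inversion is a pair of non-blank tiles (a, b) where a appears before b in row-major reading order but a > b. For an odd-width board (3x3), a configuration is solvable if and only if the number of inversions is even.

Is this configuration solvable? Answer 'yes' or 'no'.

Inversions (pairs i<j in row-major order where tile[i] > tile[j] > 0): 14
14 is even, so the puzzle is solvable.

Answer: yes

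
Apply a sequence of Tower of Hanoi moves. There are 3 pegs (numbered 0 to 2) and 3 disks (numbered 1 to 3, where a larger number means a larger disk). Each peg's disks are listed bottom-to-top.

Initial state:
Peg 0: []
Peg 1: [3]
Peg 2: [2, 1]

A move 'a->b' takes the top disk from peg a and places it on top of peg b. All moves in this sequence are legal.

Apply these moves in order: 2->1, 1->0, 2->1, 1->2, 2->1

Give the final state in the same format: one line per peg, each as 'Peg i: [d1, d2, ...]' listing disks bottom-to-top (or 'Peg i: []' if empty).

Answer: Peg 0: [1]
Peg 1: [3, 2]
Peg 2: []

Derivation:
After move 1 (2->1):
Peg 0: []
Peg 1: [3, 1]
Peg 2: [2]

After move 2 (1->0):
Peg 0: [1]
Peg 1: [3]
Peg 2: [2]

After move 3 (2->1):
Peg 0: [1]
Peg 1: [3, 2]
Peg 2: []

After move 4 (1->2):
Peg 0: [1]
Peg 1: [3]
Peg 2: [2]

After move 5 (2->1):
Peg 0: [1]
Peg 1: [3, 2]
Peg 2: []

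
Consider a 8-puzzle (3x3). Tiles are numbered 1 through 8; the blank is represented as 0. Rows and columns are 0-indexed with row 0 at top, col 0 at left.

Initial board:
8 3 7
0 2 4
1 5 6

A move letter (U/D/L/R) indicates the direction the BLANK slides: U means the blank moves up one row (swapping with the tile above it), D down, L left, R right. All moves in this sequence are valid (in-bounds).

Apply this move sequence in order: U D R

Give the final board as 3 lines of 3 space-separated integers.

Answer: 8 3 7
2 0 4
1 5 6

Derivation:
After move 1 (U):
0 3 7
8 2 4
1 5 6

After move 2 (D):
8 3 7
0 2 4
1 5 6

After move 3 (R):
8 3 7
2 0 4
1 5 6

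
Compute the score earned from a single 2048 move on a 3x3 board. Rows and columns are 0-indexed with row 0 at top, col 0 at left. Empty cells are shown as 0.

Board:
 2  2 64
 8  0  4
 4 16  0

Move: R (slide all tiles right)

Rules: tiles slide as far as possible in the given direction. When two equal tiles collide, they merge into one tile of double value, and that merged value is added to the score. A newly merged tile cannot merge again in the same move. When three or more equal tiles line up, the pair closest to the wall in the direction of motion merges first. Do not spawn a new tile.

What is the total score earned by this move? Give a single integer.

Answer: 4

Derivation:
Slide right:
row 0: [2, 2, 64] -> [0, 4, 64]  score +4 (running 4)
row 1: [8, 0, 4] -> [0, 8, 4]  score +0 (running 4)
row 2: [4, 16, 0] -> [0, 4, 16]  score +0 (running 4)
Board after move:
 0  4 64
 0  8  4
 0  4 16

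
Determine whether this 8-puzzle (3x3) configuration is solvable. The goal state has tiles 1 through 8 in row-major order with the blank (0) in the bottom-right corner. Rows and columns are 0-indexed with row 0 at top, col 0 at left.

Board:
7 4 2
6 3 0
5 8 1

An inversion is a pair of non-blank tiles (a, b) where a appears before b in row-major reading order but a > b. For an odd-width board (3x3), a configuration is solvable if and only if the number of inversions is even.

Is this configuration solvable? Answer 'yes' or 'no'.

Inversions (pairs i<j in row-major order where tile[i] > tile[j] > 0): 16
16 is even, so the puzzle is solvable.

Answer: yes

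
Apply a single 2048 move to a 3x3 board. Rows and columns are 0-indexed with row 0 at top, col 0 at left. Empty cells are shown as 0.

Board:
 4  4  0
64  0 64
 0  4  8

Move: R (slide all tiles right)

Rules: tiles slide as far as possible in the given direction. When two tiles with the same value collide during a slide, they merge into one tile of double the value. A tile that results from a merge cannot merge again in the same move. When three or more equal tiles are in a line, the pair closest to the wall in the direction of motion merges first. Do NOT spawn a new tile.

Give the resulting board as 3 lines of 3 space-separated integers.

Slide right:
row 0: [4, 4, 0] -> [0, 0, 8]
row 1: [64, 0, 64] -> [0, 0, 128]
row 2: [0, 4, 8] -> [0, 4, 8]

Answer:   0   0   8
  0   0 128
  0   4   8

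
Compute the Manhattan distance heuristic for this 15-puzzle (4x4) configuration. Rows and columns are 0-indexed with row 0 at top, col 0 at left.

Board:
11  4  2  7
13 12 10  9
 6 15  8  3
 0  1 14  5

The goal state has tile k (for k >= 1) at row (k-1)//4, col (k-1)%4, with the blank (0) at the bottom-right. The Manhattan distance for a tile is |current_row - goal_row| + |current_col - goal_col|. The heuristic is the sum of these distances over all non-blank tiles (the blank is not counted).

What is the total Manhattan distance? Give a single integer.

Answer: 39

Derivation:
Tile 11: (0,0)->(2,2) = 4
Tile 4: (0,1)->(0,3) = 2
Tile 2: (0,2)->(0,1) = 1
Tile 7: (0,3)->(1,2) = 2
Tile 13: (1,0)->(3,0) = 2
Tile 12: (1,1)->(2,3) = 3
Tile 10: (1,2)->(2,1) = 2
Tile 9: (1,3)->(2,0) = 4
Tile 6: (2,0)->(1,1) = 2
Tile 15: (2,1)->(3,2) = 2
Tile 8: (2,2)->(1,3) = 2
Tile 3: (2,3)->(0,2) = 3
Tile 1: (3,1)->(0,0) = 4
Tile 14: (3,2)->(3,1) = 1
Tile 5: (3,3)->(1,0) = 5
Sum: 4 + 2 + 1 + 2 + 2 + 3 + 2 + 4 + 2 + 2 + 2 + 3 + 4 + 1 + 5 = 39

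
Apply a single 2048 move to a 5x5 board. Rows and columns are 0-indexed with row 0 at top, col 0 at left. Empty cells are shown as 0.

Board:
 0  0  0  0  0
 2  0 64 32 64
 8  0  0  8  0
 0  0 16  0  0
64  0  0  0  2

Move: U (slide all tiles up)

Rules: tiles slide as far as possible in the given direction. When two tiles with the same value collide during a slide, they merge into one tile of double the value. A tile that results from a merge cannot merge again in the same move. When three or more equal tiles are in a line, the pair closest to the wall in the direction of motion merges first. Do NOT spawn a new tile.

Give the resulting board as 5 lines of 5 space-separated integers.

Slide up:
col 0: [0, 2, 8, 0, 64] -> [2, 8, 64, 0, 0]
col 1: [0, 0, 0, 0, 0] -> [0, 0, 0, 0, 0]
col 2: [0, 64, 0, 16, 0] -> [64, 16, 0, 0, 0]
col 3: [0, 32, 8, 0, 0] -> [32, 8, 0, 0, 0]
col 4: [0, 64, 0, 0, 2] -> [64, 2, 0, 0, 0]

Answer:  2  0 64 32 64
 8  0 16  8  2
64  0  0  0  0
 0  0  0  0  0
 0  0  0  0  0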